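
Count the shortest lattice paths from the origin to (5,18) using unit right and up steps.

Each path has 5 right steps and 18 up steps in some order (23 steps total).
Choose which 18 of the 23 steps are up: C(23,18).

Final answer: C(23,18) = 33649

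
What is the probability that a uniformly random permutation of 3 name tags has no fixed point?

Derangements satisfy D(n) = (n-1)(D(n-1) + D(n-2)), starting from D(0)=1, D(1)=0.
Building up: D(2)=1, D(3)=2.
Total arrangements: 3! = 6.
Probability = D(3)/3! = 1/3.

Final answer: D(3)/3! = 2/6 = 0.333333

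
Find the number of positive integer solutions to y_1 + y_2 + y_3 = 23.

Substitute y'_i = y_i - 1 (so y'_i >= 0). Then sum y'_i = 23 - 3 = 20.
Stars and bars: C(20+3-1, 3-1) = C(22,2).

Final answer: C(22,2) = 231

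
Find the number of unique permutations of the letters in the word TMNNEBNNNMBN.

Letters (B:2, E:1, M:2, N:6, T:1). Total letters: 12.
Permutations = 12!/(6! x 2! x 2!).

Final answer: 166320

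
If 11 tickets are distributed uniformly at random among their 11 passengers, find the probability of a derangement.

D(n) = (n-1)(D(n-1) + D(n-2)), D(0)=1, D(1)=0.
Building up: D(2)=1, D(3)=2, D(4)=9, D(5)=44, D(6)=265, D(7)=1854, D(8)=14833, D(9)=133496, D(10)=1334961, D(11)=14684570.
Total arrangements: 11! = 39916800.
Probability = D(11)/11! = 1468457/3991680.

Final answer: D(11)/11! = 14684570/39916800 = 0.367879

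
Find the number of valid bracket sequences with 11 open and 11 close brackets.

This is counted by the nth Catalan number C_n. Here n = 11 (pairs).
Using C_0 = 1 and C_(k+1) = C_k x 2(2k+1)/(k+2), build up term by term: C_1=1, C_2=2, C_3=5, C_4=14, C_5=42, C_6=132, C_7=429, C_8=1430, C_9=4862, C_10=16796, C_11=58786.

Final answer: C_{11} = 58786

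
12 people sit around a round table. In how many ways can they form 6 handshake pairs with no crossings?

This is a standard Catalan-number count: the answer is C_n. Here n = 12/2 = 6.
Using C_0 = 1 and C_(k+1) = C_k x 2(2k+1)/(k+2), build up term by term: C_1=1, C_2=2, C_3=5, C_4=14, C_5=42, C_6=132.

Final answer: C_{6} = 132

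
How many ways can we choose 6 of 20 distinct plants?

C(20,6) = 20!/(6! x (20-6)!).

Final answer: C(20,6) = 38760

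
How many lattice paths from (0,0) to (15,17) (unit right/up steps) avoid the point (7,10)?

Total paths to (15,17): C(32,17) = 565722720.
Paths through (7,10): C(17,10) x C(15,7) = 125147880.
Avoiding (7,10): 565722720 - 125147880.

Final answer: 440574840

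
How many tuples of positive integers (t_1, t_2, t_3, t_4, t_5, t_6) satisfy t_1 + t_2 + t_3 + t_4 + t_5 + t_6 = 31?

Substitute t'_i = t_i - 1 (so t'_i >= 0). Then sum t'_i = 31 - 6 = 25.
Stars and bars: C(25+6-1, 6-1) = C(30,5).

Final answer: C(30,5) = 142506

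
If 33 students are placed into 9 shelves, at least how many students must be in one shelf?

By the pigeonhole principle: ceiling(33/9).

Final answer: 4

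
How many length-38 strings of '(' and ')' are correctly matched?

The structures are counted by the Catalan number C_n. Here n = 19 (pairs).
C_n = C(2n,n)/(n+1), so C_{19} = C(38,19)/20 = 35345263800/20.

Final answer: C_{19} = 1767263190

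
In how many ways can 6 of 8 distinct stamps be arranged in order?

P(8,6) = 8!/(8-6)! = 8!/2!.

Final answer: P(8,6) = 20160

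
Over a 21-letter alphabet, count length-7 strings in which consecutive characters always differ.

First character: 21 choices. Each subsequent: 20 choices (must differ from the previous one).
Total: 21 x 20^6.

Final answer: 21 x 20^{6} = 1344000000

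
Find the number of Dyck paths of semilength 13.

Total monotonic paths to (13,13): C(26,13) = 10400600.
A path is bad iff it touches y = x + 1; reflecting its initial segment maps bad paths bijectively onto all paths to (12,14), of which there are C(26,14) = 9657700.
Valid Dyck paths: 10400600 - 9657700.
(These counts are the Catalan numbers.)

Final answer: C_{13} = 742900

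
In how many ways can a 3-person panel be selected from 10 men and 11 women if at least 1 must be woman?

Sum over valid woman counts:
C(11,1)C(10,2) = 495
C(11,2)C(10,1) = 550
C(11,3)C(10,0) = 165
Total: 495 + 550 + 165.

Final answer: 1210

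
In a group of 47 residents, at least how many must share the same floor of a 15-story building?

There are 15 possible values for floor of a 15-story building. With 47 residents and 15 categories, by pigeonhole: ceiling(47/15).

Final answer: 4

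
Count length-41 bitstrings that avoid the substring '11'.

A valid string ends in 0 (append to any length-(n-1) valid string) or in 01 (append to any length-(n-2) valid string), so a(n) = a(n-1) + a(n-2) with a(1)=2, a(2)=3.
Building up term by term: a(1)=2, a(2)=3, a(3)=5, a(4)=8, a(5)=13, a(6)=21, a(7)=34, a(8)=55, a(9)=89, a(10)=144, a(11)=233, a(12)=377, a(13)=610, a(14)=987, a(15)=1597, a(16)=2584, a(17)=4181, a(18)=6765, a(19)=10946, a(20)=17711, a(21)=28657, a(22)=46368, a(23)=75025, a(24)=121393, a(25)=196418, a(26)=317811, a(27)=514229, a(28)=832040, a(29)=1346269, a(30)=2178309, a(31)=3524578, a(32)=5702887, a(33)=9227465, a(34)=14930352, a(35)=24157817, a(36)=39088169, a(37)=63245986, a(38)=102334155, a(39)=165580141, a(40)=267914296, a(41)=433494437.

Final answer: 433494437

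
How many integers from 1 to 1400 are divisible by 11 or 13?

Multiples of 11: 127. Multiples of 13: 107. Of both (lcm=143): 9.
By inclusion-exclusion: 127 + 107 - 9.

Final answer: 225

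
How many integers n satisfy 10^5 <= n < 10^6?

These are the integers in [10^5, 10^6), so the count is 10^6 - 10^5 = 9 x 10^5.

Final answer: 900000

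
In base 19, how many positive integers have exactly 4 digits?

In base 19, the leading digit has 18 choices (1..18); each of the remaining 3 digits has 19 choices.
Total: 18 x 19^3.

Final answer: 123462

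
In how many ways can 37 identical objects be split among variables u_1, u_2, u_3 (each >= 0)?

Stars and bars with 37 stars and 2 bars:
C(37+3-1, 3-1) = C(39,2).

Final answer: C(39,2) = 741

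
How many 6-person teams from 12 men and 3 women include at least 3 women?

Sum over valid woman counts:
C(3,3)C(12,3).

Final answer: 220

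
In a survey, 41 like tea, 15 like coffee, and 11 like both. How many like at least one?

|A union B| = |A| + |B| - |A intersect B| = 41 + 15 - 11.

Final answer: 45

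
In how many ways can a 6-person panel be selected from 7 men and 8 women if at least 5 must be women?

Sum over valid woman counts:
C(8,5)C(7,1) = 392
C(8,6)C(7,0) = 28
Total: 392 + 28.

Final answer: 420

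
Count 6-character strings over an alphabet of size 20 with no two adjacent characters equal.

Let g(n) count such strings. g(1) = 20, and each valid string of length n-1 extends in 19 ways (any symbol but the last), so g(n) = 19 g(n-1).
Total: g(6) = 20 x 19^5.

Final answer: 20 x 19^{5} = 49521980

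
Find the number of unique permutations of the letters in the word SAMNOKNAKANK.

Letters (A:3, K:3, M:1, N:3, O:1, S:1). Total letters: 12.
Permutations = 12!/(3! x 3! x 3!).

Final answer: 2217600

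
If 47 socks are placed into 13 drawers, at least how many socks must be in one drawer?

By the pigeonhole principle: ceiling(47/13).

Final answer: 4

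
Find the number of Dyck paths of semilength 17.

Total monotonic paths to (17,17): C(34,17) = 2333606220.
Paths that cross above y=x (reflection bijection): C(34,18) = 2203961430.
Valid Dyck paths: 2333606220 - 2203961430.
(This is the Catalan number C_{17}.)

Final answer: C_{17} = 129644790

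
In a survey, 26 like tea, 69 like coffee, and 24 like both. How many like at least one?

|A union B| = |A| + |B| - |A intersect B| = 26 + 69 - 24.

Final answer: 71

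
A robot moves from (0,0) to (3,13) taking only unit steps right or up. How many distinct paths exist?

Each path has 3 right steps and 13 up steps in some order (16 steps total).
Choose which 13 of the 16 steps are up: C(16,13).

Final answer: C(16,13) = 560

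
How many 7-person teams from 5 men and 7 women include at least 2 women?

Sum over valid woman counts:
C(7,2)C(5,5) = 21
C(7,3)C(5,4) = 175
C(7,4)C(5,3) = 350
C(7,5)C(5,2) = 210
C(7,6)C(5,1) = 35
C(7,7)C(5,0) = 1
Total: 21 + 175 + 350 + 210 + 35 + 1.

Final answer: 792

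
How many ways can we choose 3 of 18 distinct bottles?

C(18,3) = 18!/(3! x (18-3)!).

Final answer: C(18,3) = 816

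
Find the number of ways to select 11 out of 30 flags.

C(30,11) = 30!/(11! x 19!).

Final answer: \binom{30}{11} = 54627300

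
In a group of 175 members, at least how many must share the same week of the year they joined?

There are 52 possible values for week of the year they joined. With 175 members and 52 categories, by pigeonhole: ceiling(175/52).

Final answer: 4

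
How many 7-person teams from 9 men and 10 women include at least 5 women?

Sum over valid woman counts:
C(10,5)C(9,2) = 9072
C(10,6)C(9,1) = 1890
C(10,7)C(9,0) = 120
Total: 9072 + 1890 + 120.

Final answer: 11082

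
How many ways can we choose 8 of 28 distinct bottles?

C(28,8) = 28!/(8! x 20!).

Final answer: \binom{28}{8} = 3108105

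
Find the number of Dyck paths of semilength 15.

Total monotonic paths to (15,15): C(30,15) = 155117520.
A path is bad iff it touches y = x + 1; reflecting its initial segment maps bad paths bijectively onto all paths to (14,16), of which there are C(30,16) = 145422675.
Valid Dyck paths: 155117520 - 145422675.
(Equivalently, C_{15} = C(30,15)/16 = 155117520/16.)

Final answer: C_{15} = 9694845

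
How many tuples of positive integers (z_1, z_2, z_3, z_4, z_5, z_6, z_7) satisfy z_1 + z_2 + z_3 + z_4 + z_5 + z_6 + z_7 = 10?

Substitute z'_i = z_i - 1 (so z'_i >= 0). Then sum z'_i = 10 - 7 = 3.
Stars and bars: C(3+7-1, 7-1) = C(9,6).

Final answer: C(9,6) = 84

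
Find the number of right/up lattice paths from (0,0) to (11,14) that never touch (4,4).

Total paths to (11,14): C(25,14) = 4457400.
Paths through (4,4): C(8,4) x C(17,10) = 1361360.
Avoiding (4,4): 4457400 - 1361360.

Final answer: 3096040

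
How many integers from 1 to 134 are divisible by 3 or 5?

Multiples of 3: 44. Multiples of 5: 26. Of both (lcm=15): 8.
By inclusion-exclusion: 44 + 26 - 8.

Final answer: 62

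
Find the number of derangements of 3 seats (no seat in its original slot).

D(n) = (n-1)(D(n-1) + D(n-2)), D(0)=1, D(1)=0.
D(2) = 1 x (0 + 1) = 1
D(3) = 2 x (D(2) + D(1)) = 2 x (1 + 0)

Final answer: D(3) = 2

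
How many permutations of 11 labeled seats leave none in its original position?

D(n) = (n-1)(D(n-1) + D(n-2)), D(0)=1, D(1)=0.
D(2) = 1 x (0 + 1) = 1
D(3) = 2 x (1 + 0) = 2
D(4) = 3 x (2 + 1) = 9
D(5) = 4 x (9 + 2) = 44
D(6) = 5 x (44 + 9) = 265
D(7) = 6 x (265 + 44) = 1854
D(8) = 7 x (1854 + 265) = 14833
D(9) = 8 x (14833 + 1854) = 133496
D(10) = 9 x (133496 + 14833) = 1334961
D(11) = 10 x (D(10) + D(9)) = 10 x (1334961 + 133496)

Final answer: D(11) = 14684570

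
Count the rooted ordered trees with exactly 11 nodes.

This is counted by the nth Catalan number C_n. Here n = 11 - 1 = 10.
C_n = C(2n,n)/(n+1), so C_{10} = C(20,10)/11 = 184756/11.

Final answer: C_{10} = 16796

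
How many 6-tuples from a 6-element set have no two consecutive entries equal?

Let g(n) count such strings. g(1) = 6, and each valid string of length n-1 extends in 5 ways (any symbol but the last), so g(n) = 5 g(n-1).
Total: g(6) = 6 x 5^5.

Final answer: 6 x 5^{5} = 18750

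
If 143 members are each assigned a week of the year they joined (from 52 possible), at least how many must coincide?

There are 52 possible values for week of the year they joined. With 143 members and 52 categories, by pigeonhole: ceiling(143/52).

Final answer: 3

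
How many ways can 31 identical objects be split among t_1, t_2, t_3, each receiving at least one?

Substitute t'_i = t_i - 1 (so t'_i >= 0). Then sum t'_i = 31 - 3 = 28.
Stars and bars: C(28+3-1, 3-1) = C(30,2).

Final answer: C(30,2) = 435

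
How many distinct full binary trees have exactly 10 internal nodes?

This is counted by the nth Catalan number C_n. Here n = 10.
Using C_0 = 1 and C_(k+1) = C_k x 2(2k+1)/(k+2), build up term by term: C_1=1, C_2=2, C_3=5, C_4=14, C_5=42, C_6=132, C_7=429, C_8=1430, C_9=4862, C_10=16796.

Final answer: C_{10} = 16796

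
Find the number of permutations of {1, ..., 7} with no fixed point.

Derangements satisfy D(n) = (n-1)(D(n-1) + D(n-2)), starting from D(0)=1, D(1)=0.
Building up: D(2)=1, D(3)=2, D(4)=9, D(5)=44, D(6)=265.
D(7) = 6 x (D(6) + D(5)) = 6 x (265 + 44).

Final answer: D(7) = 1854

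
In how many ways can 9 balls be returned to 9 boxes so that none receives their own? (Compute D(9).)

D(n) = (n-1)(D(n-1) + D(n-2)), D(0)=1, D(1)=0.
D(2) = 1 x (0 + 1) = 1
D(3) = 2 x (1 + 0) = 2
D(4) = 3 x (2 + 1) = 9
D(5) = 4 x (9 + 2) = 44
D(6) = 5 x (44 + 9) = 265
D(7) = 6 x (265 + 44) = 1854
D(8) = 7 x (1854 + 265) = 14833
D(9) = 8 x (D(8) + D(7)) = 8 x (14833 + 1854)

Final answer: D(9) = 133496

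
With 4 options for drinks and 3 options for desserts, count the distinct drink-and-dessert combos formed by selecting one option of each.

By the multiplication principle: 4 x 3.

Final answer: 12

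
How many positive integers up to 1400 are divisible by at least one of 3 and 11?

Multiples of 3: 466. Multiples of 11: 127. Of both (lcm=33): 42.
By inclusion-exclusion: 466 + 127 - 42.

Final answer: 551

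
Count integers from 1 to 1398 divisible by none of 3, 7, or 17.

|div by 3|=466, |div by 7|=199, |div by 17|=82.
|div by 3&7|=66, |div by 3&17|=27, |div by 7&17|=11, |div by all|=3.
By inclusion-exclusion, divisible by at least one: 466+199+82-66-27-11+3 = 646.
Not divisible by any: 1398 - 646.

Final answer: 752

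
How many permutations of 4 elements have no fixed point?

Use the recurrence D(n) = (n-1)(D(n-1) + D(n-2)) with D(0)=1, D(1)=0.
Building up: D(2)=1, D(3)=2.
D(4) = 3 x (D(3) + D(2)) = 3 x (2 + 1).

Final answer: D(4) = 9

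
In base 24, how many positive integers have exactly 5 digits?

These are the integers in [24^4, 24^5), so the count is 24^5 - 24^4 = 23 x 24^4.

Final answer: 7630848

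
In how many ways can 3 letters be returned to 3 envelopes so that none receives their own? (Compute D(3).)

Derangements satisfy D(n) = (n-1)(D(n-1) + D(n-2)), starting from D(0)=1, D(1)=0.
D(2) = 1 x (0 + 1) = 1
D(3) = 2 x (D(2) + D(1)) = 2 x (1 + 0)

Final answer: D(3) = 2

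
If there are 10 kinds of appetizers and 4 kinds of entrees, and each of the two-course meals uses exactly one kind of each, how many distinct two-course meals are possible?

By the multiplication principle: 10 x 4.

Final answer: 40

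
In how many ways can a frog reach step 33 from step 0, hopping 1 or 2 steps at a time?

Let f(n) count the ways. The last step is size 1 or 2, so f(n) = f(n-1) + f(n-2) with f(1)=1, f(2)=2.
Iterating the recurrence: f(1)=1, f(2)=2, f(3)=3, f(4)=5, f(5)=8, f(6)=13, f(7)=21, f(8)=34, f(9)=55, f(10)=89, f(11)=144, f(12)=233, f(13)=377, f(14)=610, f(15)=987, f(16)=1597, f(17)=2584, f(18)=4181, f(19)=6765, f(20)=10946, f(21)=17711, f(22)=28657, f(23)=46368, f(24)=75025, f(25)=121393, f(26)=196418, f(27)=317811, f(28)=514229, f(29)=832040, f(30)=1346269, f(31)=2178309, f(32)=3524578, f(33)=5702887.

Final answer: 5702887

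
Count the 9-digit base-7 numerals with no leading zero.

Leading digit: 6 options (nonzero). Other 8 digit(s): 7 options each.
Total: 6 x 7^8.

Final answer: 34588806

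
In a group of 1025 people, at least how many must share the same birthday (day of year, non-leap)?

There are 365 possible values for birthday (day of year, non-leap). With 1025 people and 365 categories, by pigeonhole: ceiling(1025/365).

Final answer: 3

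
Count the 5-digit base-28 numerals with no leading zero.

These are the integers in [28^4, 28^5), so the count is 28^5 - 28^4 = 27 x 28^4.

Final answer: 16595712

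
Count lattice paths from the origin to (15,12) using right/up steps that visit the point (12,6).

Paths (0,0)->(12,6): C(18,6) = 18564.
Paths (12,6)->(15,12): C(9,6) = 84.
By multiplication principle: 18564 x 84.

Final answer: 1559376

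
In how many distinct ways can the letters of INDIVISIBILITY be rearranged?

Letters (B:1, D:1, I:6, L:1, N:1, S:1, T:1, V:1, Y:1). Total letters: 14.
Permutations = 14!/(6!).

Final answer: 121080960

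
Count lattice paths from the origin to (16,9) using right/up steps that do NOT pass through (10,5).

Total paths to (16,9): C(25,9) = 2042975.
Paths through (10,5): C(15,5) x C(10,4) = 630630.
Avoiding (10,5): 2042975 - 630630.

Final answer: 1412345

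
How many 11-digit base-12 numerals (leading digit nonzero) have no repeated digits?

First digit: 11 (nonzero). Second: 11 (not first). Third: 10, etc.
Total: 11 x 11 x 10 x 9 x 8 x 7 x 6 x 5 x 4 x 3 x 2.

Final answer: 439084800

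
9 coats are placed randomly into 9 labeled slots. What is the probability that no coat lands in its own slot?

Derangements satisfy D(n) = (n-1)(D(n-1) + D(n-2)), starting from D(0)=1, D(1)=0.
Building up: D(2)=1, D(3)=2, D(4)=9, D(5)=44, D(6)=265, D(7)=1854, D(8)=14833, D(9)=133496.
Total arrangements: 9! = 362880.
Probability = D(9)/9! = 16687/45360.

Final answer: D(9)/9! = 133496/362880 = 0.367879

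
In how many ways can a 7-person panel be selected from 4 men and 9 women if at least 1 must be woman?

Sum over valid woman counts:
C(9,3)C(4,4) = 84
C(9,4)C(4,3) = 504
C(9,5)C(4,2) = 756
C(9,6)C(4,1) = 336
C(9,7)C(4,0) = 36
Total: 84 + 504 + 756 + 336 + 36.

Final answer: 1716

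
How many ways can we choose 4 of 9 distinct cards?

C(9,4) = 9!/(4! x 5!).

Final answer: \binom{9}{4} = 126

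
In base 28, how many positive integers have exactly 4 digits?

In base 28, the leading digit has 27 choices (1..27); each of the remaining 3 digits has 28 choices.
Total: 27 x 28^3.

Final answer: 592704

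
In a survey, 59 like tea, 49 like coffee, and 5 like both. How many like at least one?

|A union B| = |A| + |B| - |A intersect B| = 59 + 49 - 5.

Final answer: 103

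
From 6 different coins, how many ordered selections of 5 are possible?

P(6,5) = 6!/(6-5)! = 6!/1!.

Final answer: P(6,5) = 720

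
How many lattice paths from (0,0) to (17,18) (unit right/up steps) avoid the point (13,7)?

Total paths to (17,18): C(35,18) = 4537567650.
Paths through (13,7): C(20,7) x C(15,11) = 105814800.
Avoiding (13,7): 4537567650 - 105814800.

Final answer: 4431752850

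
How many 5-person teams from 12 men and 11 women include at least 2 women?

Sum over valid woman counts:
C(11,2)C(12,3) = 12100
C(11,3)C(12,2) = 10890
C(11,4)C(12,1) = 3960
C(11,5)C(12,0) = 462
Total: 12100 + 10890 + 3960 + 462.

Final answer: 27412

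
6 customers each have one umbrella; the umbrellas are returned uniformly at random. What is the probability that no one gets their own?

Derangements satisfy D(n) = (n-1)(D(n-1) + D(n-2)), starting from D(0)=1, D(1)=0.
Building up: D(2)=1, D(3)=2, D(4)=9, D(5)=44, D(6)=265.
Total arrangements: 6! = 720.
Probability = D(6)/6! = 53/144.

Final answer: D(6)/6! = 265/720 = 0.368056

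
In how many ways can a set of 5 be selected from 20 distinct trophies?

C(20,5) = 20!/(5! x (20-5)!).

Final answer: C(20,5) = 15504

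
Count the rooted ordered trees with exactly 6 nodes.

This is a standard Catalan-number count: the answer is C_n. Here n = 6 - 1 = 5.
C_n = C(2n,n)/(n+1), so C_{5} = C(10,5)/6 = 252/6.

Final answer: C_{5} = 42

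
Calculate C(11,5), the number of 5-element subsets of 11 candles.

C(11,5) = 11!/(5! x (11-5)!).

Final answer: C(11,5) = 462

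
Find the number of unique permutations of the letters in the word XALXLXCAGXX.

Letters (A:2, C:1, G:1, L:2, X:5). Total letters: 11.
Permutations = 11!/(5! x 2! x 2!).

Final answer: 83160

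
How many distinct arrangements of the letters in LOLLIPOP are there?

Letters (I:1, L:3, O:2, P:2). Total letters: 8.
Permutations = 8!/(3! x 2! x 2!).

Final answer: 1680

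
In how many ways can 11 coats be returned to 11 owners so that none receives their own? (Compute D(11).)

Use the recurrence D(n) = (n-1)(D(n-1) + D(n-2)) with D(0)=1, D(1)=0.
D(2) = 1 x (0 + 1) = 1
D(3) = 2 x (1 + 0) = 2
D(4) = 3 x (2 + 1) = 9
D(5) = 4 x (9 + 2) = 44
D(6) = 5 x (44 + 9) = 265
D(7) = 6 x (265 + 44) = 1854
D(8) = 7 x (1854 + 265) = 14833
D(9) = 8 x (14833 + 1854) = 133496
D(10) = 9 x (133496 + 14833) = 1334961
D(11) = 10 x (D(10) + D(9)) = 10 x (1334961 + 133496)

Final answer: D(11) = 14684570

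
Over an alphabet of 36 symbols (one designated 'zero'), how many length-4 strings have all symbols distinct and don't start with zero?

The leading digit has 35 choices (anything but zero); the next has 35 (anything but the first), then 34, and so on, one fewer each time.
Total: 35 x 35 x 34 x 33.

Final answer: 1374450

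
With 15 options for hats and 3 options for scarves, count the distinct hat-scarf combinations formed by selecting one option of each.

By the multiplication principle: 15 x 3.

Final answer: 45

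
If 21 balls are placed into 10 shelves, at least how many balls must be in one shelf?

By the pigeonhole principle: ceiling(21/10).

Final answer: 3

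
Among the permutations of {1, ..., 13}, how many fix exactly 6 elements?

Choose which 6 elements are fixed: C(13,6) = 1716.
Derange the remaining 7 using D(j) = (j-1)(D(j-1) + D(j-2)), D(0)=1, D(1)=0: D(2)=1, D(3)=2, D(4)=9, D(5)=44, D(6)=265, D(7)=1854.
Total: 1716 x 1854.

Final answer: C(13,6) D(7) = 3181464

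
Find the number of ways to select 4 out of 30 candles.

C(30,4) = 30!/(4! x 26!).

Final answer: \binom{30}{4} = 27405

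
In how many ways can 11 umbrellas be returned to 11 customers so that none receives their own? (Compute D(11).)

Derangements satisfy D(n) = (n-1)(D(n-1) + D(n-2)), starting from D(0)=1, D(1)=0.
D(2) = 1 x (0 + 1) = 1
D(3) = 2 x (1 + 0) = 2
D(4) = 3 x (2 + 1) = 9
D(5) = 4 x (9 + 2) = 44
D(6) = 5 x (44 + 9) = 265
D(7) = 6 x (265 + 44) = 1854
D(8) = 7 x (1854 + 265) = 14833
D(9) = 8 x (14833 + 1854) = 133496
D(10) = 9 x (133496 + 14833) = 1334961
D(11) = 10 x (D(10) + D(9)) = 10 x (1334961 + 133496)

Final answer: D(11) = 14684570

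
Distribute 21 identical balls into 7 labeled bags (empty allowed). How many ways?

Stars and bars: C(n+k-1, k-1) = C(27,6).

Final answer: C(27,6) = 296010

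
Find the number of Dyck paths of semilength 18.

Total monotonic paths to (18,18): C(36,18) = 9075135300.
Paths that cross above y=x (reflection bijection): C(36,19) = 8597496600.
Valid Dyck paths: 9075135300 - 8597496600.
(Check: C(36,18) - C(36,19) = C(36,18)/19, the Catalan number C_{18}.)

Final answer: C_{18} = 477638700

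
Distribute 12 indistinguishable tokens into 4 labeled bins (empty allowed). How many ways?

Stars and bars: C(n+k-1, k-1) = C(15,3).

Final answer: C(15,3) = 455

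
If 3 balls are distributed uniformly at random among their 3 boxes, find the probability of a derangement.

D(n) = (n-1)(D(n-1) + D(n-2)), D(0)=1, D(1)=0.
Building up: D(2)=1, D(3)=2.
Total arrangements: 3! = 6.
Probability = D(3)/3! = 1/3.

Final answer: D(3)/3! = 2/6 = 0.333333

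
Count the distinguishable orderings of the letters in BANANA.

Letters (A:3, B:1, N:2). Total letters: 6.
Permutations = 6!/(3! x 2!).

Final answer: 60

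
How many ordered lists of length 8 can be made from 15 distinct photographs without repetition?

P(15,8) = 15!/(15-8)! = 15!/7!.

Final answer: P(15,8) = 259459200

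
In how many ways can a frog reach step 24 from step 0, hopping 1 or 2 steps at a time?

Let f(n) count the ways. The last step is size 1 or 2, so f(n) = f(n-1) + f(n-2) with f(1)=1, f(2)=2.
Iterating the recurrence: f(1)=1, f(2)=2, f(3)=3, f(4)=5, f(5)=8, f(6)=13, f(7)=21, f(8)=34, f(9)=55, f(10)=89, f(11)=144, f(12)=233, f(13)=377, f(14)=610, f(15)=987, f(16)=1597, f(17)=2584, f(18)=4181, f(19)=6765, f(20)=10946, f(21)=17711, f(22)=28657, f(23)=46368, f(24)=75025.

Final answer: 75025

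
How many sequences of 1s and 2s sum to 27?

Let f(n) be the number of climbs. Removing the last move (1 or 2 steps) gives f(n) = f(n-1) + f(n-2); base cases f(1)=1, f(2)=2.
Building up term by term: f(1)=1, f(2)=2, f(3)=3, f(4)=5, f(5)=8, f(6)=13, f(7)=21, f(8)=34, f(9)=55, f(10)=89, f(11)=144, f(12)=233, f(13)=377, f(14)=610, f(15)=987, f(16)=1597, f(17)=2584, f(18)=4181, f(19)=6765, f(20)=10946, f(21)=17711, f(22)=28657, f(23)=46368, f(24)=75025, f(25)=121393, f(26)=196418, f(27)=317811.

Final answer: 317811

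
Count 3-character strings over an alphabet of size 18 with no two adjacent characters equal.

First character: 18 choices. Each subsequent: 17 choices (must differ from the previous one).
Total: 18 x 17^2.

Final answer: 18 x 17^{2} = 5202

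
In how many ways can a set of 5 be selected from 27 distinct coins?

C(27,5) = 27!/(5! x 22!).

Final answer: \binom{27}{5} = 80730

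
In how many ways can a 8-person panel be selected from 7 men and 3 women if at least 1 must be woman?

Sum over valid woman counts:
C(3,1)C(7,7) = 3
C(3,2)C(7,6) = 21
C(3,3)C(7,5) = 21
Total: 3 + 21 + 21.

Final answer: 45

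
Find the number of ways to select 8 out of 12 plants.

C(12,8) = 12!/(8! x (12-8)!).

Final answer: C(12,8) = 495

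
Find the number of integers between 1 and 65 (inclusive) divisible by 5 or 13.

Multiples of 5: 13. Multiples of 13: 5. Of both (lcm=65): 1.
By inclusion-exclusion: 13 + 5 - 1.

Final answer: 17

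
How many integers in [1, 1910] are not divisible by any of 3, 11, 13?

|div by 3|=636, |div by 11|=173, |div by 13|=146.
|div by 3&11|=57, |div by 3&13|=48, |div by 11&13|=13, |div by all|=4.
By inclusion-exclusion, divisible by at least one: 636+173+146-57-48-13+4 = 841.
Not divisible by any: 1910 - 841.

Final answer: 1069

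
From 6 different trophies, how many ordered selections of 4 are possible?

P(6,4) = 6!/(6-4)! = 6!/2!.

Final answer: P(6,4) = 360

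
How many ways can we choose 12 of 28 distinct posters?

C(28,12) = 28!/(12! x 16!).

Final answer: \binom{28}{12} = 30421755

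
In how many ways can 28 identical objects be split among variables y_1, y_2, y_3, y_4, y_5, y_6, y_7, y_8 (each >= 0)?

Stars and bars with 28 stars and 7 bars:
C(28+8-1, 8-1) = C(35,7).

Final answer: C(35,7) = 6724520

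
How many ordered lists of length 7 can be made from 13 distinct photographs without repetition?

P(13,7) = 13!/(13-7)! = 13!/6!.

Final answer: P(13,7) = 8648640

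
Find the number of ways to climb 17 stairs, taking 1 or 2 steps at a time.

Let f(n) be the number of climbs. Removing the last move (1 or 2 steps) gives f(n) = f(n-1) + f(n-2); base cases f(1)=1, f(2)=2.
Building up term by term: f(1)=1, f(2)=2, f(3)=3, f(4)=5, f(5)=8, f(6)=13, f(7)=21, f(8)=34, f(9)=55, f(10)=89, f(11)=144, f(12)=233, f(13)=377, f(14)=610, f(15)=987, f(16)=1597, f(17)=2584.

Final answer: 2584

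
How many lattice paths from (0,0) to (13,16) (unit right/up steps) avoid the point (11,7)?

Total paths to (13,16): C(29,16) = 67863915.
Paths through (11,7): C(18,7) x C(11,9) = 1750320.
Avoiding (11,7): 67863915 - 1750320.

Final answer: 66113595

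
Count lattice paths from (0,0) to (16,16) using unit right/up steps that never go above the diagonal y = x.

Total monotonic paths to (16,16): C(32,16) = 601080390.
A path is bad iff it touches y = x + 1; reflecting its initial segment maps bad paths bijectively onto all paths to (15,17), of which there are C(32,17) = 565722720.
Valid Dyck paths: 601080390 - 565722720.
(These counts are the Catalan numbers.)

Final answer: C_{16} = 35357670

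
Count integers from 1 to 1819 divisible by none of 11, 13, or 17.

|div by 11|=165, |div by 13|=139, |div by 17|=107.
|div by 11&13|=12, |div by 11&17|=9, |div by 13&17|=8, |div by all|=0.
By inclusion-exclusion, divisible by at least one: 165+139+107-12-9-8+0 = 382.
Not divisible by any: 1819 - 382.

Final answer: 1437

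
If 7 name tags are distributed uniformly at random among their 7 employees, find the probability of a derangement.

D(n) = (n-1)(D(n-1) + D(n-2)), D(0)=1, D(1)=0.
Building up: D(2)=1, D(3)=2, D(4)=9, D(5)=44, D(6)=265, D(7)=1854.
Total arrangements: 7! = 5040.
Probability = D(7)/7! = 103/280.

Final answer: D(7)/7! = 1854/5040 = 0.367857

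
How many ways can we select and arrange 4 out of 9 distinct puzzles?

P(9,4) = 9!/(9-4)! = 9!/5!.

Final answer: P(9,4) = 3024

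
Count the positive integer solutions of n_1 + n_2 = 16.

Substitute n'_i = n_i - 1 (so n'_i >= 0). Then sum n'_i = 16 - 2 = 14.
Stars and bars: C(14+2-1, 2-1) = C(15,1).

Final answer: C(15,1) = 15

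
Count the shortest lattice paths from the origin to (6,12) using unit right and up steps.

Each path has 6 right steps and 12 up steps in some order (18 steps total).
Choose which 12 of the 18 steps are up: C(18,12).

Final answer: C(18,12) = 18564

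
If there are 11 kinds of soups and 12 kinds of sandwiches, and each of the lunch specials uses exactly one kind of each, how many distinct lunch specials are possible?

By the multiplication principle: 11 x 12.

Final answer: 132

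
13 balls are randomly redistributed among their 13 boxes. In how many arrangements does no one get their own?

Derangements satisfy D(n) = (n-1)(D(n-1) + D(n-2)), starting from D(0)=1, D(1)=0.
D(2) = 1 x (0 + 1) = 1
D(3) = 2 x (1 + 0) = 2
D(4) = 3 x (2 + 1) = 9
D(5) = 4 x (9 + 2) = 44
D(6) = 5 x (44 + 9) = 265
D(7) = 6 x (265 + 44) = 1854
D(8) = 7 x (1854 + 265) = 14833
D(9) = 8 x (14833 + 1854) = 133496
D(10) = 9 x (133496 + 14833) = 1334961
D(11) = 10 x (1334961 + 133496) = 14684570
D(12) = 11 x (14684570 + 1334961) = 176214841
D(13) = 12 x (D(12) + D(11)) = 12 x (176214841 + 14684570)

Final answer: D(13) = 2290792932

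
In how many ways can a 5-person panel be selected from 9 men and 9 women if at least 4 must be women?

Sum over valid woman counts:
C(9,4)C(9,1) = 1134
C(9,5)C(9,0) = 126
Total: 1134 + 126.

Final answer: 1260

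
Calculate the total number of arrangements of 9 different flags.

The number of ways to arrange 9 distinct objects is 9!.

Final answer: 9! = 362880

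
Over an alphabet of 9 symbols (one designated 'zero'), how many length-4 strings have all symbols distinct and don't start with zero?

The leading digit has 8 choices (anything but zero); the next has 8 (anything but the first), then 7, and so on, one fewer each time.
Total: 8 x 8 x 7 x 6.

Final answer: 2688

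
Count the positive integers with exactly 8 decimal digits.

First digit: 9 choices (1-9). Each of the remaining 7 digits: 10 choices.
Total: 9 x 10^7.

Final answer: 90000000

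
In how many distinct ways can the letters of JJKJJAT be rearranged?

Letters (A:1, J:4, K:1, T:1). Total letters: 7.
Permutations = 7!/(4!).

Final answer: 210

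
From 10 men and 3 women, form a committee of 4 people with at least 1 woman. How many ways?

Sum over valid woman counts:
C(3,1)C(10,3) = 360
C(3,2)C(10,2) = 135
C(3,3)C(10,1) = 10
Total: 360 + 135 + 10.

Final answer: 505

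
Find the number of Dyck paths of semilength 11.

Total monotonic paths to (11,11): C(22,11) = 705432.
Reflecting each bad path at its first crossing gives a bijection with paths to (10,12): C(22,12) = 646646.
Valid Dyck paths: 705432 - 646646.
(Check: C(22,11) - C(22,12) = C(22,11)/12, the Catalan number C_{11}.)

Final answer: C_{11} = 58786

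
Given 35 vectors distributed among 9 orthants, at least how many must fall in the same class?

By pigeonhole with 35 objects and 9 categories: ceiling(35/9).

Final answer: 4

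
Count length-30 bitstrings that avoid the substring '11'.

Classify by the final bit: ...0 gives a(n-1) strings, ...01 gives a(n-2) strings. Thus a(n) = a(n-1) + a(n-2) with a(1)=2, a(2)=3.
Building up term by term: a(1)=2, a(2)=3, a(3)=5, a(4)=8, a(5)=13, a(6)=21, a(7)=34, a(8)=55, a(9)=89, a(10)=144, a(11)=233, a(12)=377, a(13)=610, a(14)=987, a(15)=1597, a(16)=2584, a(17)=4181, a(18)=6765, a(19)=10946, a(20)=17711, a(21)=28657, a(22)=46368, a(23)=75025, a(24)=121393, a(25)=196418, a(26)=317811, a(27)=514229, a(28)=832040, a(29)=1346269, a(30)=2178309.

Final answer: 2178309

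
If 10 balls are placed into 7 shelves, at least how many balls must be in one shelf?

By the pigeonhole principle: ceiling(10/7).

Final answer: 2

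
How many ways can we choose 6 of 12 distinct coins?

C(12,6) = 12!/(6! x 6!).

Final answer: \binom{12}{6} = 924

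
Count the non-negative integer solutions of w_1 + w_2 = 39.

Stars and bars with 39 stars and 1 bars:
C(39+2-1, 2-1) = C(40,1).

Final answer: C(40,1) = 40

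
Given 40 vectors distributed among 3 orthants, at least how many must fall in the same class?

By pigeonhole with 40 objects and 3 categories: ceiling(40/3).

Final answer: 14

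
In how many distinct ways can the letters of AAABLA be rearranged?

Letters (A:4, B:1, L:1). Total letters: 6.
Permutations = 6!/(4!).

Final answer: 30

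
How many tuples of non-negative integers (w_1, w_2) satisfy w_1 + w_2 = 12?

Stars and bars with 12 stars and 1 bars:
C(12+2-1, 2-1) = C(13,1).

Final answer: C(13,1) = 13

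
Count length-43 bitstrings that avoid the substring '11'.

A valid string ends in 0 (append to any length-(n-1) valid string) or in 01 (append to any length-(n-2) valid string), so a(n) = a(n-1) + a(n-2) with a(1)=2, a(2)=3.
Computing successive values: a(1)=2, a(2)=3, a(3)=5, a(4)=8, a(5)=13, a(6)=21, a(7)=34, a(8)=55, a(9)=89, a(10)=144, a(11)=233, a(12)=377, a(13)=610, a(14)=987, a(15)=1597, a(16)=2584, a(17)=4181, a(18)=6765, a(19)=10946, a(20)=17711, a(21)=28657, a(22)=46368, a(23)=75025, a(24)=121393, a(25)=196418, a(26)=317811, a(27)=514229, a(28)=832040, a(29)=1346269, a(30)=2178309, a(31)=3524578, a(32)=5702887, a(33)=9227465, a(34)=14930352, a(35)=24157817, a(36)=39088169, a(37)=63245986, a(38)=102334155, a(39)=165580141, a(40)=267914296, a(41)=433494437, a(42)=701408733, a(43)=1134903170.

Final answer: 1134903170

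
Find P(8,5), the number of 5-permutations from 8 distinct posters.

P(8,5) = 8!/(8-5)! = 8!/3!.

Final answer: P(8,5) = 6720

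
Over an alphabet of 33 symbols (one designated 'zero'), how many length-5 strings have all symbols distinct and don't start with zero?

First digit: 32 (nonzero). Second: 32 (not first). Third: 31, etc.
Total: 32 x 32 x 31 x 30 x 29.

Final answer: 27617280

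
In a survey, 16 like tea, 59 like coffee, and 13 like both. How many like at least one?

|A union B| = |A| + |B| - |A intersect B| = 16 + 59 - 13.

Final answer: 62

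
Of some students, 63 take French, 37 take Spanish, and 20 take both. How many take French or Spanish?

|A union B| = |A| + |B| - |A intersect B| = 63 + 37 - 20.

Final answer: 80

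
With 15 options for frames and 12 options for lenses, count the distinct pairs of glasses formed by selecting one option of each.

By the multiplication principle: 15 x 12.

Final answer: 180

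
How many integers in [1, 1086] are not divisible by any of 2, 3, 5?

|div by 2|=543, |div by 3|=362, |div by 5|=217.
|div by 2&3|=181, |div by 2&5|=108, |div by 3&5|=72, |div by all|=36.
By inclusion-exclusion, divisible by at least one: 543+362+217-181-108-72+36 = 797.
Not divisible by any: 1086 - 797.

Final answer: 289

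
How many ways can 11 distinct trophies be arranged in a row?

The number of ways to arrange 11 distinct objects is 11!.

Final answer: 11! = 39916800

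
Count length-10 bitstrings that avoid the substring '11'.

A valid string ends in 0 (append to any length-(n-1) valid string) or in 01 (append to any length-(n-2) valid string), so a(n) = a(n-1) + a(n-2) with a(1)=2, a(2)=3.
Iterating the recurrence: a(1)=2, a(2)=3, a(3)=5, a(4)=8, a(5)=13, a(6)=21, a(7)=34, a(8)=55, a(9)=89, a(10)=144.

Final answer: 144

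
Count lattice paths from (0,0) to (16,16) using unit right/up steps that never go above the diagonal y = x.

Total monotonic paths to (16,16): C(32,16) = 601080390.
Paths that cross above y=x (reflection bijection): C(32,17) = 565722720.
Valid Dyck paths: 601080390 - 565722720.
(This is the Catalan number C_{16}.)

Final answer: C_{16} = 35357670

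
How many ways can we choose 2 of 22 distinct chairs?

C(22,2) = 22!/(2! x (22-2)!).

Final answer: C(22,2) = 231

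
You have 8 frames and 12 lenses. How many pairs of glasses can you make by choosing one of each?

By the multiplication principle: 8 x 12.

Final answer: 96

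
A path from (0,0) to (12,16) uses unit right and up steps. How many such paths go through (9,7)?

Paths (0,0)->(9,7): C(16,7) = 11440.
Paths (9,7)->(12,16): C(12,9) = 220.
By multiplication principle: 11440 x 220.

Final answer: 2516800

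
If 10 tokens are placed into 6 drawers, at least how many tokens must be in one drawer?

By the pigeonhole principle: ceiling(10/6).

Final answer: 2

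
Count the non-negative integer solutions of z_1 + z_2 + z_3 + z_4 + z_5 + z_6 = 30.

Stars and bars with 30 stars and 5 bars:
C(30+6-1, 6-1) = C(35,5).

Final answer: C(35,5) = 324632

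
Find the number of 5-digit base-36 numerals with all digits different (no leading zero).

First digit: 35 (nonzero). Second: 35 (not first). Third: 34, etc.
Total: 35 x 35 x 34 x 33 x 32.

Final answer: 43982400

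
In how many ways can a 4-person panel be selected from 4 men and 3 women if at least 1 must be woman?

Sum over valid woman counts:
C(3,1)C(4,3) = 12
C(3,2)C(4,2) = 18
C(3,3)C(4,1) = 4
Total: 12 + 18 + 4.

Final answer: 34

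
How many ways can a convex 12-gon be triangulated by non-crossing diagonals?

This is a standard Catalan-number count: the answer is C_n. Here n = 12 - 2 = 10.
C_n = C(2n,n) - C(2n,n+1), so C_{10} = C(20,10) - C(20,11) = 184756 - 167960.

Final answer: C_{10} = 16796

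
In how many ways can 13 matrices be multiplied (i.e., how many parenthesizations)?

This is counted by the nth Catalan number C_n. Here n = 13 - 1 = 12.
C_n = C(2n,n) - C(2n,n+1), so C_{12} = C(24,12) - C(24,13) = 2704156 - 2496144.

Final answer: C_{12} = 208012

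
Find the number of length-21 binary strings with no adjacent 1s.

Let a(n) count valid strings. If the last bit is 0 the prefix is any valid string of length n-1; if it is 1 the string must end in 01 with a valid prefix of length n-2. So a(n) = a(n-1) + a(n-2), a(1)=2, a(2)=3.
Iterating the recurrence: a(1)=2, a(2)=3, a(3)=5, a(4)=8, a(5)=13, a(6)=21, a(7)=34, a(8)=55, a(9)=89, a(10)=144, a(11)=233, a(12)=377, a(13)=610, a(14)=987, a(15)=1597, a(16)=2584, a(17)=4181, a(18)=6765, a(19)=10946, a(20)=17711, a(21)=28657.

Final answer: 28657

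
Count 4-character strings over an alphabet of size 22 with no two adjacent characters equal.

First character: 22 choices. Each subsequent: 21 choices (must differ from the previous one).
Total: 22 x 21^3.

Final answer: 22 x 21^{3} = 203742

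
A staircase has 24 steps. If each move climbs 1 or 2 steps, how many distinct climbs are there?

Let f(n) count the ways. The last step is size 1 or 2, so f(n) = f(n-1) + f(n-2) with f(1)=1, f(2)=2.
Computing successive values: f(1)=1, f(2)=2, f(3)=3, f(4)=5, f(5)=8, f(6)=13, f(7)=21, f(8)=34, f(9)=55, f(10)=89, f(11)=144, f(12)=233, f(13)=377, f(14)=610, f(15)=987, f(16)=1597, f(17)=2584, f(18)=4181, f(19)=6765, f(20)=10946, f(21)=17711, f(22)=28657, f(23)=46368, f(24)=75025.

Final answer: 75025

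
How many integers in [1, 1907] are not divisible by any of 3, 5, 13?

|div by 3|=635, |div by 5|=381, |div by 13|=146.
|div by 3&5|=127, |div by 3&13|=48, |div by 5&13|=29, |div by all|=9.
By inclusion-exclusion, divisible by at least one: 635+381+146-127-48-29+9 = 967.
Not divisible by any: 1907 - 967.

Final answer: 940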